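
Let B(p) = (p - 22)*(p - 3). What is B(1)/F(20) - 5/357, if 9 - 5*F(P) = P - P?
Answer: 2775/119 ≈ 23.319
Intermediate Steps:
B(p) = (-22 + p)*(-3 + p)
F(P) = 9/5 (F(P) = 9/5 - (P - P)/5 = 9/5 - ⅕*0 = 9/5 + 0 = 9/5)
B(1)/F(20) - 5/357 = (66 + 1² - 25*1)/(9/5) - 5/357 = (66 + 1 - 25)*(5/9) - 5*1/357 = 42*(5/9) - 5/357 = 70/3 - 5/357 = 2775/119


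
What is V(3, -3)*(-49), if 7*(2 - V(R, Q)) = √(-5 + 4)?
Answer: -98 + 7*I ≈ -98.0 + 7.0*I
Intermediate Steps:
V(R, Q) = 2 - I/7 (V(R, Q) = 2 - √(-5 + 4)/7 = 2 - I/7)
V(3, -3)*(-49) = (2 - I/7)*(-49) = -98 + 7*I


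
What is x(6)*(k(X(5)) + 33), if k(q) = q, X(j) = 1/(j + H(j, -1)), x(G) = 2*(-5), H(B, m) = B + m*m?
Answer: -3640/11 ≈ -330.91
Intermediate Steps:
H(B, m) = B + m**2
x(G) = -10
X(j) = 1/(1 + 2*j) (X(j) = 1/(j + (j + (-1)**2)) = 1/(j + (j + 1)) = 1/(j + (1 + j)) = 1/(1 + 2*j))
x(6)*(k(X(5)) + 33) = -10*(1/(1 + 2*5) + 33) = -10*(1/(1 + 10) + 33) = -10*(1/11 + 33) = -10*364/11 = -3640/11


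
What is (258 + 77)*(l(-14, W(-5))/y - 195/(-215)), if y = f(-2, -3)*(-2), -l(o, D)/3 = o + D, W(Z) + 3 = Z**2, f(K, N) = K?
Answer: -73365/43 ≈ -1706.2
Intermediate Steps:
W(Z) = -3 + Z**2
l(o, D) = -3*D - 3*o (l(o, D) = -3*(o + D) = -3*(D + o) = -3*D - 3*o)
y = 4 (y = -2*(-2) = 4)
(258 + 77)*(l(-14, W(-5))/y - 195/(-215)) = (258 + 77)*((-3*(-3 + (-5)**2) - 3*(-14))/4 - 195/(-215)) = 335*((-3*(-3 + 25) + 42)*(1/4) - 195*(-1/215)) = 335*((-3*22 + 42)*(1/4) + 39/43) = 335*((-66 + 42)*(1/4) + 39/43) = 335*(-24*1/4 + 39/43) = 335*(-6 + 39/43) = 335*(-219/43) = -73365/43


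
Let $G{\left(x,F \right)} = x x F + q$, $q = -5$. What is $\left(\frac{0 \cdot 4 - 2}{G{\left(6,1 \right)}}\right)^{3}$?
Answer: $- \frac{8}{29791} \approx -0.00026854$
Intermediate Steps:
$G{\left(x,F \right)} = -5 + F x^{2}$ ($G{\left(x,F \right)} = x x F - 5 = x^{2} F - 5 = F x^{2} - 5 = -5 + F x^{2}$)
$\left(\frac{0 \cdot 4 - 2}{G{\left(6,1 \right)}}\right)^{3} = \left(\frac{0 \cdot 4 - 2}{-5 + 1 \cdot 6^{2}}\right)^{3} = \left(\frac{0 - 2}{-5 + 1 \cdot 36}\right)^{3} = \left(- \frac{2}{-5 + 36}\right)^{3} = \left(- \frac{2}{31}\right)^{3} = - \frac{8}{29791}$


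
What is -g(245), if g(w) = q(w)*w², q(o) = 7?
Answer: -420175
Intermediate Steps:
g(w) = 7*w²
-g(245) = -7*245² = -7*60025 = -1*420175 = -420175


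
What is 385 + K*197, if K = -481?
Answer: -94372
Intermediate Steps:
385 + K*197 = 385 - 481*197 = 385 - 94757 = -94372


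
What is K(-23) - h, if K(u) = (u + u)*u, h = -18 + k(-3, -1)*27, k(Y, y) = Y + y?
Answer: 1184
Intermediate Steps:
h = -126 (h = -18 + (-3 - 1)*27 = -18 - 4*27 = -18 - 108 = -126)
K(u) = 2*u² (K(u) = (2*u)*u = 2*u²)
K(-23) - h = 2*(-23)² - 1*(-126) = 2*529 + 126 = 1058 + 126 = 1184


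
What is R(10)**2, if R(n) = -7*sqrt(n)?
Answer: 490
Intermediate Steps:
R(10)**2 = (-7*sqrt(10))**2 = 490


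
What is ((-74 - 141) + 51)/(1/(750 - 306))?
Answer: -72816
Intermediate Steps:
((-74 - 141) + 51)/(1/(750 - 306)) = (-215 + 51)/(1/444) = -164/1/444 = -164*444 = -72816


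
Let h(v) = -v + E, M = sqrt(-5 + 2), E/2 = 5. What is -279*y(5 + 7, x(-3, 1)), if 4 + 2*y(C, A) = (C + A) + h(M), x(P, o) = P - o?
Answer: -1953 + 279*I*sqrt(3)/2 ≈ -1953.0 + 241.62*I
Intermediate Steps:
E = 10 (E = 2*5 = 10)
M = I*sqrt(3) (M = sqrt(-3) = I*sqrt(3) ≈ 1.732*I)
h(v) = 10 - v (h(v) = -v + 10 = 10 - v)
y(C, A) = 3 + A/2 + C/2 - I*sqrt(3)/2 (y(C, A) = -2 + ((C + A) + (10 - I*sqrt(3)))/2 = -2 + ((A + C) + (10 - I*sqrt(3)))/2 = -2 + (10 + A + C - I*sqrt(3))/2 = -2 + (5 + A/2 + C/2 - I*sqrt(3)/2) = 3 + A/2 + C/2 - I*sqrt(3)/2)
-279*y(5 + 7, x(-3, 1)) = -279*(3 + (-3 - 1*1)/2 + (5 + 7)/2 - I*sqrt(3)/2) = -279*(3 + (-3 - 1)/2 + (1/2)*12 - I*sqrt(3)/2) = -279*(3 + (1/2)*(-4) + 6 - I*sqrt(3)/2) = -279*(3 - 2 + 6 - I*sqrt(3)/2) = -279*(7 - I*sqrt(3)/2) = -1953 + 279*I*sqrt(3)/2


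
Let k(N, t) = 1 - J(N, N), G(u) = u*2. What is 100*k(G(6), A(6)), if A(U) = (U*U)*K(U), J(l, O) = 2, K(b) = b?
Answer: -100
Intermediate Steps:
G(u) = 2*u
A(U) = U³ (A(U) = (U*U)*U = U²*U = U³)
k(N, t) = -1 (k(N, t) = 1 - 1*2 = 1 - 2 = -1)
100*k(G(6), A(6)) = 100*(-1) = -100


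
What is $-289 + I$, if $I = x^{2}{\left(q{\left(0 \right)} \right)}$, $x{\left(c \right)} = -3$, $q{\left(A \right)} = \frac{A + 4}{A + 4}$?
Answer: $-280$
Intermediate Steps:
$q{\left(A \right)} = 1$ ($q{\left(A \right)} = \frac{4 + A}{4 + A} = 1$)
$I = 9$ ($I = \left(-3\right)^{2} = 9$)
$-289 + I = -289 + 9 = -280$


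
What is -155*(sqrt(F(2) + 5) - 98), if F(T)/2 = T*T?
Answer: 15190 - 155*sqrt(13) ≈ 14631.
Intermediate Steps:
F(T) = 2*T**2 (F(T) = 2*(T*T) = 2*T**2)
-155*(sqrt(F(2) + 5) - 98) = -155*(sqrt(2*2**2 + 5) - 98) = -155*(sqrt(2*4 + 5) - 98) = -155*(sqrt(8 + 5) - 98) = -155*(sqrt(13) - 98) = -155*(-98 + sqrt(13)) = 15190 - 155*sqrt(13)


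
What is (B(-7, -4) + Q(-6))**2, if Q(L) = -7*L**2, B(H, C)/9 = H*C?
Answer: 0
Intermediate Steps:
B(H, C) = 9*C*H (B(H, C) = 9*(H*C) = 9*(C*H) = 9*C*H)
(B(-7, -4) + Q(-6))**2 = (9*(-4)*(-7) - 7*(-6)**2)**2 = (252 - 7*36)**2 = (252 - 252)**2 = 0**2 = 0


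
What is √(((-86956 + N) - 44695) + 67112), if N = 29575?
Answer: 2*I*√8741 ≈ 186.99*I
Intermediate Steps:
√(((-86956 + N) - 44695) + 67112) = √(((-86956 + 29575) - 44695) + 67112) = √((-57381 - 44695) + 67112) = √(-102076 + 67112) = √(-34964) = 2*I*√8741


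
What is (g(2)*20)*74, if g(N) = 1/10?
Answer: 148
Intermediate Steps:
g(N) = ⅒
(g(2)*20)*74 = ((⅒)*20)*74 = 2*74 = 148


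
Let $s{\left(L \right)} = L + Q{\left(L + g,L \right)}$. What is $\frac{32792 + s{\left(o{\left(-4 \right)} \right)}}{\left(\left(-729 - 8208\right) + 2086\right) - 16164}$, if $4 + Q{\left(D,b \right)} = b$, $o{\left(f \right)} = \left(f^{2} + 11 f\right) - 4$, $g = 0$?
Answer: $- \frac{32724}{23015} \approx -1.4219$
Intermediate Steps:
$o{\left(f \right)} = -4 + f^{2} + 11 f$
$Q{\left(D,b \right)} = -4 + b$
$s{\left(L \right)} = -4 + 2 L$ ($s{\left(L \right)} = L + \left(-4 + L\right) = -4 + 2 L$)
$\frac{32792 + s{\left(o{\left(-4 \right)} \right)}}{\left(\left(-729 - 8208\right) + 2086\right) - 16164} = \frac{32792 + \left(-4 + 2 \left(-4 + \left(-4\right)^{2} + 11 \left(-4\right)\right)\right)}{\left(\left(-729 - 8208\right) + 2086\right) - 16164} = \frac{32792 + \left(-4 + 2 \left(-4 + 16 - 44\right)\right)}{\left(-8937 + 2086\right) - 16164} = \frac{32792 + \left(-4 + 2 \left(-32\right)\right)}{-6851 - 16164} = \frac{32792 - 68}{-23015} = \left(32792 - 68\right) \left(- \frac{1}{23015}\right) = 32724 \left(- \frac{1}{23015}\right) = - \frac{32724}{23015}$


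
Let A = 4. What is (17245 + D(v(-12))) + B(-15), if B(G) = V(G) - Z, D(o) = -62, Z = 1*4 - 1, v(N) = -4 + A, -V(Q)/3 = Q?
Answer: 17225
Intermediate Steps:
V(Q) = -3*Q
v(N) = 0 (v(N) = -4 + 4 = 0)
Z = 3 (Z = 4 - 1 = 3)
B(G) = -3 - 3*G (B(G) = -3*G - 1*3 = -3*G - 3 = -3 - 3*G)
(17245 + D(v(-12))) + B(-15) = (17245 - 62) + (-3 - 3*(-15)) = 17183 + (-3 + 45) = 17183 + 42 = 17225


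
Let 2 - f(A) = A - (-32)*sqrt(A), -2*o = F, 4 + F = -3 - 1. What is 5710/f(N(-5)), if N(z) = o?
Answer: -2855/33 ≈ -86.515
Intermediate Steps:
F = -8 (F = -4 + (-3 - 1) = -4 - 4 = -8)
o = 4 (o = -1/2*(-8) = 4)
N(z) = 4
f(A) = 2 - A - 32*sqrt(A) (f(A) = 2 - (A - (-32)*sqrt(A)) = 2 - (A + 32*sqrt(A)) = 2 + (-A - 32*sqrt(A)) = 2 - A - 32*sqrt(A))
5710/f(N(-5)) = 5710/(2 - 1*4 - 32*sqrt(4)) = 5710/(2 - 4 - 32*2) = 5710/(2 - 4 - 64) = 5710/(-66) = 5710*(-1/66) = -2855/33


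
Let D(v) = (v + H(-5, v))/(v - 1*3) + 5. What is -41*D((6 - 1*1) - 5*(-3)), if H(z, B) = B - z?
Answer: -5330/17 ≈ -313.53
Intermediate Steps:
D(v) = 5 + (5 + 2*v)/(-3 + v) (D(v) = (v + (v - 1*(-5)))/(v - 1*3) + 5 = (v + (v + 5))/(v - 3) + 5 = (v + (5 + v))/(-3 + v) + 5 = (5 + 2*v)/(-3 + v) + 5 = 5 + (5 + 2*v)/(-3 + v))
-41*D((6 - 1*1) - 5*(-3)) = -41*(-10 + 7*((6 - 1*1) - 5*(-3)))/(-3 + ((6 - 1*1) - 5*(-3))) = -41*(-10 + 7*((6 - 1) + 15))/(-3 + ((6 - 1) + 15)) = -41*(-10 + 7*(5 + 15))/(-3 + (5 + 15)) = -41*(-10 + 7*20)/(-3 + 20) = -41*(-10 + 140)/17 = -41*130/17 = -5330/17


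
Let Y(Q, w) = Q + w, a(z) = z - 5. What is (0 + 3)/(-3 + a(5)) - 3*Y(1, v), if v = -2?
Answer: 2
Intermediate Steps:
a(z) = -5 + z
(0 + 3)/(-3 + a(5)) - 3*Y(1, v) = (0 + 3)/(-3 + (-5 + 5)) - 3*(1 - 2) = 3/(-3 + 0) - 3*(-1) = 3/(-3) + 3 = 3*(-⅓) + 3 = -1 + 3 = 2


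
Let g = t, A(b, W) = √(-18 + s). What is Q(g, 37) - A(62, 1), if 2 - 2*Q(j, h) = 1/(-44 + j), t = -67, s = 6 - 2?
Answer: 223/222 - I*√14 ≈ 1.0045 - 3.7417*I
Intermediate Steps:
s = 4
A(b, W) = I*√14 (A(b, W) = √(-18 + 4) = √(-14) = I*√14)
g = -67
Q(j, h) = 1 - 1/(2*(-44 + j))
Q(g, 37) - A(62, 1) = (-89/2 - 67)/(-44 - 67) - I*√14 = -223/2/(-111) - I*√14 = -1/111*(-223/2) - I*√14 = 223/222 - I*√14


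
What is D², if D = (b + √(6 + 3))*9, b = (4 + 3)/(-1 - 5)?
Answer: 1089/4 ≈ 272.25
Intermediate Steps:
b = -7/6 (b = 7/(-6) = 7*(-⅙) = -7/6 ≈ -1.1667)
D = 33/2 (D = (-7/6 + √(6 + 3))*9 = (-7/6 + √9)*9 = (-7/6 + 3)*9 = (11/6)*9 = 33/2 ≈ 16.500)
D² = (33/2)² = 1089/4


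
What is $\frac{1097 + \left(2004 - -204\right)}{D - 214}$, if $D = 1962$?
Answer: $\frac{3305}{1748} \approx 1.8907$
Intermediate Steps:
$\frac{1097 + \left(2004 - -204\right)}{D - 214} = \frac{1097 + \left(2004 - -204\right)}{1962 - 214} = \frac{1097 + \left(2004 + 204\right)}{1748} = \left(1097 + 2208\right) \frac{1}{1748} = 3305 \cdot \frac{1}{1748} = \frac{3305}{1748}$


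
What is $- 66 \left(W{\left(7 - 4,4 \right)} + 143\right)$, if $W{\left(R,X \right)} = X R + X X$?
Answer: $-11286$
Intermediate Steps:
$W{\left(R,X \right)} = X^{2} + R X$ ($W{\left(R,X \right)} = R X + X^{2} = X^{2} + R X$)
$- 66 \left(W{\left(7 - 4,4 \right)} + 143\right) = - 66 \left(4 \left(\left(7 - 4\right) + 4\right) + 143\right) = - 66 \left(4 \left(3 + 4\right) + 143\right) = - 66 \left(4 \cdot 7 + 143\right) = - 66 \left(28 + 143\right) = \left(-66\right) 171 = -11286$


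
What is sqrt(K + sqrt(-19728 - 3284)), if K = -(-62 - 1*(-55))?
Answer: sqrt(7 + 2*I*sqrt(5753)) ≈ 8.9123 + 8.5105*I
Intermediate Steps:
K = 7 (K = -(-62 + 55) = -1*(-7) = 7)
sqrt(K + sqrt(-19728 - 3284)) = sqrt(7 + sqrt(-19728 - 3284)) = sqrt(7 + sqrt(-23012)) = sqrt(7 + 2*I*sqrt(5753))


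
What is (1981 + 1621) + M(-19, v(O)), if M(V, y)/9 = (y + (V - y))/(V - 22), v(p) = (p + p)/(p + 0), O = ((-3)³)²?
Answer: 147853/41 ≈ 3606.2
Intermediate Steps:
O = 729 (O = (-27)² = 729)
v(p) = 2 (v(p) = (2*p)/p = 2)
M(V, y) = 9*V/(-22 + V) (M(V, y) = 9*((y + (V - y))/(V - 22)) = 9*(V/(-22 + V)) = 9*V/(-22 + V))
(1981 + 1621) + M(-19, v(O)) = (1981 + 1621) + 9*(-19)/(-22 - 19) = 3602 + 9*(-19)/(-41) = 3602 + 9*(-19)*(-1/41) = 3602 + 171/41 = 147853/41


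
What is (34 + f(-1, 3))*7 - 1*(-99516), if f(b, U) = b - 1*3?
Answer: 99726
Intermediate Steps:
f(b, U) = -3 + b (f(b, U) = b - 3 = -3 + b)
(34 + f(-1, 3))*7 - 1*(-99516) = (34 + (-3 - 1))*7 - 1*(-99516) = (34 - 4)*7 + 99516 = 30*7 + 99516 = 210 + 99516 = 99726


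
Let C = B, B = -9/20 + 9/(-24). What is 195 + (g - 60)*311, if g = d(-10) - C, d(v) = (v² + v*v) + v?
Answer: 1635263/40 ≈ 40882.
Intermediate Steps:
B = -33/40 (B = -9*1/20 + 9*(-1/24) = -9/20 - 3/8 = -33/40 ≈ -0.82500)
d(v) = v + 2*v² (d(v) = (v² + v²) + v = 2*v² + v = v + 2*v²)
C = -33/40 ≈ -0.82500
g = 7633/40 (g = -10*(1 + 2*(-10)) - 1*(-33/40) = -10*(1 - 20) + 33/40 = -10*(-19) + 33/40 = 190 + 33/40 = 7633/40 ≈ 190.82)
195 + (g - 60)*311 = 195 + (7633/40 - 60)*311 = 195 + (5233/40)*311 = 195 + 1627463/40 = 1635263/40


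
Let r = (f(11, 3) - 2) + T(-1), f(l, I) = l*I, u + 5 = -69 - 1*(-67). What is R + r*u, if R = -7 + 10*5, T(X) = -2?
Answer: -160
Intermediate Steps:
u = -7 (u = -5 + (-69 - 1*(-67)) = -5 + (-69 + 67) = -5 - 2 = -7)
f(l, I) = I*l
R = 43 (R = -7 + 50 = 43)
r = 29 (r = (3*11 - 2) - 2 = (33 - 2) - 2 = 31 - 2 = 29)
R + r*u = 43 + 29*(-7) = 43 - 203 = -160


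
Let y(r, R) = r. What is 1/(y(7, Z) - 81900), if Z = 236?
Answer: -1/81893 ≈ -1.2211e-5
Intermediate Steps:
1/(y(7, Z) - 81900) = 1/(7 - 81900) = 1/(-81893) = -1/81893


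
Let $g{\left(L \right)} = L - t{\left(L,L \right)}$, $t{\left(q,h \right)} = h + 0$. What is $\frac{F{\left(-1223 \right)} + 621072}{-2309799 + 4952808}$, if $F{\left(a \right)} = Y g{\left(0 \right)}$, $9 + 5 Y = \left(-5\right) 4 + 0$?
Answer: $\frac{207024}{881003} \approx 0.23499$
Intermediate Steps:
$t{\left(q,h \right)} = h$
$g{\left(L \right)} = 0$ ($g{\left(L \right)} = L - L = 0$)
$Y = - \frac{29}{5}$ ($Y = - \frac{9}{5} + \frac{\left(-5\right) 4 + 0}{5} = - \frac{9}{5} + \frac{-20 + 0}{5} = - \frac{9}{5} + \frac{1}{5} \left(-20\right) = - \frac{9}{5} - 4 = - \frac{29}{5} \approx -5.8$)
$F{\left(a \right)} = 0$ ($F{\left(a \right)} = \left(- \frac{29}{5}\right) 0 = 0$)
$\frac{F{\left(-1223 \right)} + 621072}{-2309799 + 4952808} = \frac{0 + 621072}{-2309799 + 4952808} = \frac{621072}{2643009} = 621072 \cdot \frac{1}{2643009} = \frac{207024}{881003}$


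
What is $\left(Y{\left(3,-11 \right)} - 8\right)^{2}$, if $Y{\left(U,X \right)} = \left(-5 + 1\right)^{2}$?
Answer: $64$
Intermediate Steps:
$Y{\left(U,X \right)} = 16$ ($Y{\left(U,X \right)} = \left(-4\right)^{2} = 16$)
$\left(Y{\left(3,-11 \right)} - 8\right)^{2} = \left(16 - 8\right)^{2} = 8^{2} = 64$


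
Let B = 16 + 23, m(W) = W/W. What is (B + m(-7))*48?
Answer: 1920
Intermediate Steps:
m(W) = 1
B = 39
(B + m(-7))*48 = (39 + 1)*48 = 40*48 = 1920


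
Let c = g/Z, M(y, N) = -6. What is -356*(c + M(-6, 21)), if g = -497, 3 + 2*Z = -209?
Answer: 24742/53 ≈ 466.83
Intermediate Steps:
Z = -106 (Z = -3/2 + (½)*(-209) = -3/2 - 209/2 = -106)
c = 497/106 (c = -497/(-106) = -497*(-1/106) = 497/106 ≈ 4.6887)
-356*(c + M(-6, 21)) = -356*(497/106 - 6) = -356*(-139/106) = 24742/53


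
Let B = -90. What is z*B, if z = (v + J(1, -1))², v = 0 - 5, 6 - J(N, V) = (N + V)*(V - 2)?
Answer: -90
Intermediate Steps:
J(N, V) = 6 - (-2 + V)*(N + V) (J(N, V) = 6 - (N + V)*(V - 2) = 6 - (N + V)*(-2 + V) = 6 - (-2 + V)*(N + V))
v = -5
z = 1 (z = (-5 + (6 - 1*(-1)² + 2*1 + 2*(-1) - 1*1*(-1)))² = (-5 + (6 - 1*1 + 2 - 2 + 1))² = (-5 + (6 - 1 + 2 - 2 + 1))² = (-5 + 6)² = 1² = 1)
z*B = 1*(-90) = -90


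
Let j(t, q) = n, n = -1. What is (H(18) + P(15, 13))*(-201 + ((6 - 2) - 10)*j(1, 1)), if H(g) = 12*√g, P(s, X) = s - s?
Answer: -7020*√2 ≈ -9927.8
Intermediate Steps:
j(t, q) = -1
P(s, X) = 0
(H(18) + P(15, 13))*(-201 + ((6 - 2) - 10)*j(1, 1)) = (12*√18 + 0)*(-201 + ((6 - 2) - 10)*(-1)) = (12*(3*√2) + 0)*(-201 + (4 - 10)*(-1)) = (36*√2 + 0)*(-201 - 6*(-1)) = (36*√2)*(-201 + 6) = (36*√2)*(-195) = -7020*√2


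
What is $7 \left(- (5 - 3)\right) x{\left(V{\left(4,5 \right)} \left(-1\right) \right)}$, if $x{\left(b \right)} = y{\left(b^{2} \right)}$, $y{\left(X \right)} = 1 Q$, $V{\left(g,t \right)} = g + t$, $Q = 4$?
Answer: $-56$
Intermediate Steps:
$y{\left(X \right)} = 4$ ($y{\left(X \right)} = 1 \cdot 4 = 4$)
$x{\left(b \right)} = 4$
$7 \left(- (5 - 3)\right) x{\left(V{\left(4,5 \right)} \left(-1\right) \right)} = 7 \left(- (5 - 3)\right) 4 = 7 \left(\left(-1\right) 2\right) 4 = 7 \left(-2\right) 4 = \left(-14\right) 4 = -56$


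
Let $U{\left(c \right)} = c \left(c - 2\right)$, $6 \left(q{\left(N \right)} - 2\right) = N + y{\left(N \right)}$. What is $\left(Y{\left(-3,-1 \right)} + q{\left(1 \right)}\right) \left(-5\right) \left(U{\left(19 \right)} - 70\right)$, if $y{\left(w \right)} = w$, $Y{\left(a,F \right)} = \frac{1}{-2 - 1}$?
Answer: $-2530$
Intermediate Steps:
$Y{\left(a,F \right)} = - \frac{1}{3}$ ($Y{\left(a,F \right)} = \frac{1}{-3} = - \frac{1}{3}$)
$q{\left(N \right)} = 2 + \frac{N}{3}$ ($q{\left(N \right)} = 2 + \frac{N + N}{6} = 2 + \frac{2 N}{6} = 2 + \frac{N}{3}$)
$U{\left(c \right)} = c \left(-2 + c\right)$
$\left(Y{\left(-3,-1 \right)} + q{\left(1 \right)}\right) \left(-5\right) \left(U{\left(19 \right)} - 70\right) = \left(- \frac{1}{3} + \left(2 + \frac{1}{3} \cdot 1\right)\right) \left(-5\right) \left(19 \left(-2 + 19\right) - 70\right) = \left(- \frac{1}{3} + \left(2 + \frac{1}{3}\right)\right) \left(-5\right) \left(19 \cdot 17 - 70\right) = \left(- \frac{1}{3} + \frac{7}{3}\right) \left(-5\right) \left(323 - 70\right) = 2 \left(-5\right) 253 = \left(-10\right) 253 = -2530$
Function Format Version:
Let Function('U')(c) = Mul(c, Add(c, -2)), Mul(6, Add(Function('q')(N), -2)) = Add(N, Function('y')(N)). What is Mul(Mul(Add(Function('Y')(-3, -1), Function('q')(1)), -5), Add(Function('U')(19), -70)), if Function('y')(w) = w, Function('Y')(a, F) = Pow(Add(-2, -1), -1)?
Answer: -2530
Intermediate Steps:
Function('Y')(a, F) = Rational(-1, 3) (Function('Y')(a, F) = Pow(-3, -1) = Rational(-1, 3))
Function('q')(N) = Add(2, Mul(Rational(1, 3), N)) (Function('q')(N) = Add(2, Mul(Rational(1, 6), Add(N, N))) = Add(2, Mul(Rational(1, 6), Mul(2, N))) = Add(2, Mul(Rational(1, 3), N)))
Function('U')(c) = Mul(c, Add(-2, c))
Mul(Mul(Add(Function('Y')(-3, -1), Function('q')(1)), -5), Add(Function('U')(19), -70)) = Mul(Mul(Add(Rational(-1, 3), Add(2, Mul(Rational(1, 3), 1))), -5), Add(Mul(19, Add(-2, 19)), -70)) = Mul(Mul(Add(Rational(-1, 3), Add(2, Rational(1, 3))), -5), Add(Mul(19, 17), -70)) = Mul(Mul(Add(Rational(-1, 3), Rational(7, 3)), -5), Add(323, -70)) = Mul(Mul(2, -5), 253) = Mul(-10, 253) = -2530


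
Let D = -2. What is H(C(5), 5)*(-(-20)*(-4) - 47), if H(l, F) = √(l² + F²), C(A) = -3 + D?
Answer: -635*√2 ≈ -898.03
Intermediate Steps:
C(A) = -5 (C(A) = -3 - 2 = -5)
H(l, F) = √(F² + l²)
H(C(5), 5)*(-(-20)*(-4) - 47) = √(5² + (-5)²)*(-(-20)*(-4) - 47) = √(25 + 25)*(-5*16 - 47) = √50*(-80 - 47) = (5*√2)*(-127) = -635*√2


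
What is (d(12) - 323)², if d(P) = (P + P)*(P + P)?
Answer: 64009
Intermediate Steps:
d(P) = 4*P² (d(P) = (2*P)*(2*P) = 4*P²)
(d(12) - 323)² = (4*12² - 323)² = (4*144 - 323)² = (576 - 323)² = 253² = 64009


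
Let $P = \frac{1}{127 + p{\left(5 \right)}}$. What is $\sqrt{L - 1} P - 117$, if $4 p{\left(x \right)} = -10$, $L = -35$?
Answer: $-117 + \frac{4 i}{83} \approx -117.0 + 0.048193 i$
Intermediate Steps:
$p{\left(x \right)} = - \frac{5}{2}$ ($p{\left(x \right)} = \frac{1}{4} \left(-10\right) = - \frac{5}{2}$)
$P = \frac{2}{249}$ ($P = \frac{1}{127 - \frac{5}{2}} = \frac{1}{\frac{249}{2}} = \frac{2}{249} \approx 0.0080321$)
$\sqrt{L - 1} P - 117 = \sqrt{-35 - 1} \cdot \frac{2}{249} - 117 = \sqrt{-36} \cdot \frac{2}{249} - 117 = 6 i \frac{2}{249} - 117 = \frac{4 i}{83} - 117 = -117 + \frac{4 i}{83}$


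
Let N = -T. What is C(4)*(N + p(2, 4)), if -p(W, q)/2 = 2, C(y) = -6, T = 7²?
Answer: 318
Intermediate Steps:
T = 49
p(W, q) = -4 (p(W, q) = -2*2 = -4)
N = -49 (N = -1*49 = -49)
C(4)*(N + p(2, 4)) = -6*(-49 - 4) = -6*(-53) = 318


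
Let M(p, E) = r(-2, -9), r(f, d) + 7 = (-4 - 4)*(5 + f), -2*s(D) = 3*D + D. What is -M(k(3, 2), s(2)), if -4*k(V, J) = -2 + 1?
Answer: 31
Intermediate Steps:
s(D) = -2*D (s(D) = -(3*D + D)/2 = -2*D)
r(f, d) = -47 - 8*f (r(f, d) = -7 + (-4 - 4)*(5 + f) = -7 - 8*(5 + f) = -7 + (-40 - 8*f) = -47 - 8*f)
k(V, J) = 1/4 (k(V, J) = -(-2 + 1)/4 = -1/4*(-1) = 1/4)
M(p, E) = -31 (M(p, E) = -47 - 8*(-2) = -47 + 16 = -31)
-M(k(3, 2), s(2)) = -1*(-31) = 31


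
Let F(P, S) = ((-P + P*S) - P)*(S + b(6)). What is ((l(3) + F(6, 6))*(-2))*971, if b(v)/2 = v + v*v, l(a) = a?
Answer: -4200546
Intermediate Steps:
b(v) = 2*v + 2*v² (b(v) = 2*(v + v*v) = 2*(v + v²) = 2*v + 2*v²)
F(P, S) = (84 + S)*(-2*P + P*S) (F(P, S) = ((-P + P*S) - P)*(S + 2*6*(1 + 6)) = (-2*P + P*S)*(S + 2*6*7) = (-2*P + P*S)*(S + 84) = (-2*P + P*S)*(84 + S) = (84 + S)*(-2*P + P*S))
((l(3) + F(6, 6))*(-2))*971 = ((3 + 6*(-168 + 6² + 82*6))*(-2))*971 = ((3 + 6*(-168 + 36 + 492))*(-2))*971 = ((3 + 6*360)*(-2))*971 = ((3 + 2160)*(-2))*971 = (2163*(-2))*971 = -4326*971 = -4200546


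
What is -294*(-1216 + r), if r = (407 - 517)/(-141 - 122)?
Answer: 93991212/263 ≈ 3.5738e+5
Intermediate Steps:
r = 110/263 (r = -110/(-263) = -110*(-1/263) = 110/263 ≈ 0.41825)
-294*(-1216 + r) = -294*(-1216 + 110/263) = -294*(-319698/263) = 93991212/263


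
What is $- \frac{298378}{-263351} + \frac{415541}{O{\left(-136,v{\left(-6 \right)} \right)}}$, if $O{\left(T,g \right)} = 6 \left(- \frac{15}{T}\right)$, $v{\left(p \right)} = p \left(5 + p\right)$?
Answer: $\frac{7441466803598}{11850795} \approx 6.2793 \cdot 10^{5}$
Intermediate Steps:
$O{\left(T,g \right)} = - \frac{90}{T}$
$- \frac{298378}{-263351} + \frac{415541}{O{\left(-136,v{\left(-6 \right)} \right)}} = - \frac{298378}{-263351} + \frac{415541}{\left(-90\right) \frac{1}{-136}} = \left(-298378\right) \left(- \frac{1}{263351}\right) + \frac{415541}{\left(-90\right) \left(- \frac{1}{136}\right)} = \frac{298378}{263351} + \frac{415541}{\frac{45}{68}} = \frac{298378}{263351} + 415541 \cdot \frac{68}{45} = \frac{298378}{263351} + \frac{28256788}{45} = \frac{7441466803598}{11850795}$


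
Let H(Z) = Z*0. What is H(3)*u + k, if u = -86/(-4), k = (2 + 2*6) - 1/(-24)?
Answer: 337/24 ≈ 14.042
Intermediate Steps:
k = 337/24 (k = (2 + 12) - 1*(-1/24) = 14 + 1/24 = 337/24 ≈ 14.042)
H(Z) = 0
u = 43/2 (u = -86*(-1/4) = 43/2 ≈ 21.500)
H(3)*u + k = 0*(43/2) + 337/24 = 0 + 337/24 = 337/24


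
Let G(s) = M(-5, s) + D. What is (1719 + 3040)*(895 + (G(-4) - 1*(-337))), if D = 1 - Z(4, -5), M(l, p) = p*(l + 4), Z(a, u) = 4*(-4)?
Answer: 5963027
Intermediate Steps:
Z(a, u) = -16
M(l, p) = p*(4 + l)
D = 17 (D = 1 - 1*(-16) = 1 + 16 = 17)
G(s) = 17 - s (G(s) = s*(4 - 5) + 17 = s*(-1) + 17 = -s + 17 = 17 - s)
(1719 + 3040)*(895 + (G(-4) - 1*(-337))) = (1719 + 3040)*(895 + ((17 - 1*(-4)) - 1*(-337))) = 4759*(895 + ((17 + 4) + 337)) = 4759*(895 + (21 + 337)) = 4759*(895 + 358) = 4759*1253 = 5963027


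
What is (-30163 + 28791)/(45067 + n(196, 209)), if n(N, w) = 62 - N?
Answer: -4/131 ≈ -0.030534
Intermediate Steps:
(-30163 + 28791)/(45067 + n(196, 209)) = (-30163 + 28791)/(45067 + (62 - 1*196)) = -1372/(45067 + (62 - 196)) = -1372/(45067 - 134) = -1372/44933 = -1372*1/44933 = -4/131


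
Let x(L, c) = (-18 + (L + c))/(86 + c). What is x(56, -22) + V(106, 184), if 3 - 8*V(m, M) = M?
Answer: -179/8 ≈ -22.375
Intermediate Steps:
V(m, M) = 3/8 - M/8
x(L, c) = (-18 + L + c)/(86 + c)
x(56, -22) + V(106, 184) = (-18 + 56 - 22)/(86 - 22) + (3/8 - ⅛*184) = 16/64 + (3/8 - 23) = (1/64)*16 - 181/8 = ¼ - 181/8 = -179/8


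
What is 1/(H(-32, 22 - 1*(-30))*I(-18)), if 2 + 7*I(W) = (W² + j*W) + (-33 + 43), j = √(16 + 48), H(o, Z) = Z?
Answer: 7/9776 ≈ 0.00071604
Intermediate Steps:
j = 8 (j = √64 = 8)
I(W) = 8/7 + W²/7 + 8*W/7 (I(W) = -2/7 + ((W² + 8*W) + (-33 + 43))/7 = -2/7 + ((W² + 8*W) + 10)/7 = -2/7 + (10 + W² + 8*W)/7 = -2/7 + (10/7 + W²/7 + 8*W/7) = 8/7 + W²/7 + 8*W/7)
1/(H(-32, 22 - 1*(-30))*I(-18)) = 1/((22 - 1*(-30))*(8/7 + (⅐)*(-18)² + (8/7)*(-18))) = 1/((22 + 30)*(8/7 + (⅐)*324 - 144/7)) = 1/(52*(8/7 + 324/7 - 144/7)) = 1/(52*(188/7)) = (1/52)*(7/188) = 7/9776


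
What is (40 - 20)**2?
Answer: 400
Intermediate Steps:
(40 - 20)**2 = 20**2 = 400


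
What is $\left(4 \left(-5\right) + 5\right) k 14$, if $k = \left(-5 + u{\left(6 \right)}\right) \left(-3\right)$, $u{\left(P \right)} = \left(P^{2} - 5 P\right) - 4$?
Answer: $-1890$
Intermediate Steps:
$u{\left(P \right)} = -4 + P^{2} - 5 P$
$k = 9$ ($k = \left(-5 - \left(34 - 36\right)\right) \left(-3\right) = \left(-5 - -2\right) \left(-3\right) = \left(-5 + 2\right) \left(-3\right) = \left(-3\right) \left(-3\right) = 9$)
$\left(4 \left(-5\right) + 5\right) k 14 = \left(4 \left(-5\right) + 5\right) 9 \cdot 14 = \left(-20 + 5\right) 9 \cdot 14 = \left(-15\right) 9 \cdot 14 = \left(-135\right) 14 = -1890$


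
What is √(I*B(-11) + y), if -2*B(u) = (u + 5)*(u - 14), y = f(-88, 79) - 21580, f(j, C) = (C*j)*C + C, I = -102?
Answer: 7*I*√11491 ≈ 750.37*I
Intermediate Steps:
f(j, C) = C + j*C² (f(j, C) = j*C² + C = C + j*C²)
y = -570709 (y = 79*(1 + 79*(-88)) - 21580 = 79*(1 - 6952) - 21580 = 79*(-6951) - 21580 = -549129 - 21580 = -570709)
B(u) = -(-14 + u)*(5 + u)/2 (B(u) = -(u + 5)*(u - 14)/2 = -(5 + u)*(-14 + u)/2 = -(-14 + u)*(5 + u)/2)
√(I*B(-11) + y) = √(-102*(35 - ½*(-11)² + (9/2)*(-11)) - 570709) = √(-102*(35 - ½*121 - 99/2) - 570709) = √(-102*(35 - 121/2 - 99/2) - 570709) = √(-102*(-75) - 570709) = √(7650 - 570709) = √(-563059) = 7*I*√11491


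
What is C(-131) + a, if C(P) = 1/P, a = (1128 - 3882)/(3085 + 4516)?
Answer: -368375/995731 ≈ -0.36995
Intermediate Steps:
a = -2754/7601 ≈ -0.36232
C(-131) + a = 1/(-131) - 2754/7601 = -1/131 - 2754/7601 = -368375/995731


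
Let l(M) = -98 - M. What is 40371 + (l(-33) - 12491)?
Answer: 27815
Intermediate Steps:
40371 + (l(-33) - 12491) = 40371 + ((-98 - 1*(-33)) - 12491) = 40371 + ((-98 + 33) - 12491) = 40371 + (-65 - 12491) = 40371 - 12556 = 27815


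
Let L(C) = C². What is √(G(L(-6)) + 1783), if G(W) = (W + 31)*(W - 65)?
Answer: 4*I*√10 ≈ 12.649*I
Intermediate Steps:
G(W) = (-65 + W)*(31 + W) (G(W) = (31 + W)*(-65 + W) = (-65 + W)*(31 + W))
√(G(L(-6)) + 1783) = √((-2015 + ((-6)²)² - 34*(-6)²) + 1783) = √((-2015 + 36² - 34*36) + 1783) = √((-2015 + 1296 - 1224) + 1783) = √(-1943 + 1783) = √(-160) = 4*I*√10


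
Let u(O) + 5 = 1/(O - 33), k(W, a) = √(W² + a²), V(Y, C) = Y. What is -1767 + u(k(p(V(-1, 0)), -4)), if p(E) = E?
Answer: -1899617/1072 - √17/1072 ≈ -1772.0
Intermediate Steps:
u(O) = -5 + 1/(-33 + O) (u(O) = -5 + 1/(O - 33) = -5 + 1/(-33 + O))
-1767 + u(k(p(V(-1, 0)), -4)) = -1767 + (166 - 5*√((-1)² + (-4)²))/(-33 + √((-1)² + (-4)²)) = -1767 + (166 - 5*√(1 + 16))/(-33 + √(1 + 16)) = -1767 + (166 - 5*√17)/(-33 + √17)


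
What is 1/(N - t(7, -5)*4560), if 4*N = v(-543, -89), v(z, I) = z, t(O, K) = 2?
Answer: -4/37023 ≈ -0.00010804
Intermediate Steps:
N = -543/4 (N = (¼)*(-543) = -543/4 ≈ -135.75)
1/(N - t(7, -5)*4560) = 1/(-543/4 - 2*4560) = 1/(-543/4 - 1*9120) = 1/(-543/4 - 9120) = 1/(-37023/4) = -4/37023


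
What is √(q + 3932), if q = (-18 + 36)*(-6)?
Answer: 4*√239 ≈ 61.839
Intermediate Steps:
q = -108 (q = 18*(-6) = -108)
√(q + 3932) = √(-108 + 3932) = √3824 = 4*√239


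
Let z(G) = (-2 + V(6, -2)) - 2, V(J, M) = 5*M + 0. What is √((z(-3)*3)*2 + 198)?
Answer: √114 ≈ 10.677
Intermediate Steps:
V(J, M) = 5*M
z(G) = -14 (z(G) = (-2 + 5*(-2)) - 2 = (-2 - 10) - 2 = -12 - 2 = -14)
√((z(-3)*3)*2 + 198) = √(-14*3*2 + 198) = √(-42*2 + 198) = √(-84 + 198) = √114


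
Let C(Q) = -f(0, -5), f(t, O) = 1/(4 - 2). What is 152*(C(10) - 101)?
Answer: -15428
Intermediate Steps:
f(t, O) = ½ (f(t, O) = 1/2 = ½)
C(Q) = -½ (C(Q) = -1*½ = -½)
152*(C(10) - 101) = 152*(-½ - 101) = 152*(-203/2) = -15428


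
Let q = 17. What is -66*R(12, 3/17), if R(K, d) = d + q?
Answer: -19272/17 ≈ -1133.6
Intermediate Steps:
R(K, d) = 17 + d (R(K, d) = d + 17 = 17 + d)
-66*R(12, 3/17) = -66*(17 + 3/17) = -66*292/17 = -19272/17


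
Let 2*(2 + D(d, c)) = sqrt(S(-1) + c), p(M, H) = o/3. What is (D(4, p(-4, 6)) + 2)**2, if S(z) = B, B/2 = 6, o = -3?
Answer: 11/4 ≈ 2.7500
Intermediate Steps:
p(M, H) = -1 (p(M, H) = -3/3 = -3*1/3 = -1)
B = 12 (B = 2*6 = 12)
S(z) = 12
D(d, c) = -2 + sqrt(12 + c)/2
(D(4, p(-4, 6)) + 2)**2 = ((-2 + sqrt(12 - 1)/2) + 2)**2 = ((-2 + sqrt(11)/2) + 2)**2 = (sqrt(11)/2)**2 = 11/4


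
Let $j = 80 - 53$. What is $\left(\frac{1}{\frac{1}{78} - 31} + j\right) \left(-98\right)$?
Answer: $- \frac{6387738}{2417} \approx -2642.8$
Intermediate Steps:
$j = 27$
$\left(\frac{1}{\frac{1}{78} - 31} + j\right) \left(-98\right) = \left(\frac{1}{\frac{1}{78} - 31} + 27\right) \left(-98\right) = \left(\frac{1}{- \frac{2417}{78}} + 27\right) \left(-98\right) = \left(- \frac{78}{2417} + 27\right) \left(-98\right) = \frac{65181}{2417} \left(-98\right) = - \frac{6387738}{2417}$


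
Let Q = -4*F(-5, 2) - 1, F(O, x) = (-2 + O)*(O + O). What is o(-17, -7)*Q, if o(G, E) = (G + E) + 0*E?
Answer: 6744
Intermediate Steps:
o(G, E) = E + G (o(G, E) = (E + G) + 0 = E + G)
F(O, x) = 2*O*(-2 + O) (F(O, x) = (-2 + O)*(2*O) = 2*O*(-2 + O))
Q = -281 (Q = -8*(-5)*(-2 - 5) - 1 = -8*(-5)*(-7) - 1 = -4*70 - 1 = -280 - 1 = -281)
o(-17, -7)*Q = (-7 - 17)*(-281) = -24*(-281) = 6744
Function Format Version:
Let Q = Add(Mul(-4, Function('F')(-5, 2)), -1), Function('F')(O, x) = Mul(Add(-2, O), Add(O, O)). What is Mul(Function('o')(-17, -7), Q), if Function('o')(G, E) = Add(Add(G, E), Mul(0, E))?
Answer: 6744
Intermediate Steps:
Function('o')(G, E) = Add(E, G) (Function('o')(G, E) = Add(Add(E, G), 0) = Add(E, G))
Function('F')(O, x) = Mul(2, O, Add(-2, O)) (Function('F')(O, x) = Mul(Add(-2, O), Mul(2, O)) = Mul(2, O, Add(-2, O)))
Q = -281 (Q = Add(Mul(-4, Mul(2, -5, Add(-2, -5))), -1) = Add(Mul(-4, Mul(2, -5, -7)), -1) = Add(Mul(-4, 70), -1) = Add(-280, -1) = -281)
Mul(Function('o')(-17, -7), Q) = Mul(Add(-7, -17), -281) = Mul(-24, -281) = 6744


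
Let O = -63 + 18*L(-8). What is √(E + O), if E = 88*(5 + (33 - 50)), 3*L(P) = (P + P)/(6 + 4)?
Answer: 3*I*√3135/5 ≈ 33.595*I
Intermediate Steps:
L(P) = P/15 (L(P) = ((P + P)/(6 + 4))/3 = ((2*P)/10)/3 = ((2*P)*(⅒))/3 = (P/5)/3 = P/15)
O = -363/5 (O = -63 + 18*((1/15)*(-8)) = -63 + 18*(-8/15) = -63 - 48/5 = -363/5 ≈ -72.600)
E = -1056 (E = 88*(5 - 17) = 88*(-12) = -1056)
√(E + O) = √(-1056 - 363/5) = √(-5643/5) = 3*I*√3135/5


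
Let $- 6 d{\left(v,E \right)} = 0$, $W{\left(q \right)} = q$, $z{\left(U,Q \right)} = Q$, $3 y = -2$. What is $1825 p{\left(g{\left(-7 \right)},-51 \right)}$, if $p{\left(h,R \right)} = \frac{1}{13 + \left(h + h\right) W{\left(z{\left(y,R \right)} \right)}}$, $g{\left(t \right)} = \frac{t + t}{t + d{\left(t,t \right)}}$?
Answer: $- \frac{1825}{191} \approx -9.555$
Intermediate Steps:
$y = - \frac{2}{3}$ ($y = \frac{1}{3} \left(-2\right) = - \frac{2}{3} \approx -0.66667$)
$d{\left(v,E \right)} = 0$ ($d{\left(v,E \right)} = \left(- \frac{1}{6}\right) 0 = 0$)
$g{\left(t \right)} = 2$ ($g{\left(t \right)} = \frac{t + t}{t + 0} = \frac{2 t}{t} = 2$)
$p{\left(h,R \right)} = \frac{1}{13 + 2 R h}$ ($p{\left(h,R \right)} = \frac{1}{13 + \left(h + h\right) R} = \frac{1}{13 + 2 h R} = \frac{1}{13 + 2 R h}$)
$1825 p{\left(g{\left(-7 \right)},-51 \right)} = \frac{1825}{13 + 2 \left(-51\right) 2} = \frac{1825}{13 - 204} = \frac{1825}{-191} = 1825 \left(- \frac{1}{191}\right) = - \frac{1825}{191}$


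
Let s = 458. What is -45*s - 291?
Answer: -20901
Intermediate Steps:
-45*s - 291 = -45*458 - 291 = -20610 - 291 = -20901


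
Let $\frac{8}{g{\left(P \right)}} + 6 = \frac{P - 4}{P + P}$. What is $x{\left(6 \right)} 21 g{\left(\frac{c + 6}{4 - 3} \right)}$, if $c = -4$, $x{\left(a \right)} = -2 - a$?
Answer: $\frac{2688}{13} \approx 206.77$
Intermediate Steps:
$g{\left(P \right)} = \frac{8}{-6 + \frac{-4 + P}{2 P}}$ ($g{\left(P \right)} = \frac{8}{-6 + \frac{P - 4}{P + P}} = \frac{8}{-6 + \frac{-4 + P}{2 P}}$)
$x{\left(6 \right)} 21 g{\left(\frac{c + 6}{4 - 3} \right)} = \left(-2 - 6\right) 21 \left(- \frac{16 \frac{-4 + 6}{4 - 3}}{4 + 11 \frac{-4 + 6}{4 - 3}}\right) = \left(-2 - 6\right) 21 \left(- \frac{16 \cdot \frac{2}{1}}{4 + 11 \cdot \frac{2}{1}}\right) = \left(-8\right) 21 \left(- \frac{16 \cdot 2 \cdot 1}{4 + 11 \cdot 2 \cdot 1}\right) = - 168 \left(\left(-16\right) 2 \frac{1}{4 + 11 \cdot 2}\right) = - 168 \left(\left(-16\right) 2 \frac{1}{4 + 22}\right) = - 168 \left(\left(-16\right) 2 \cdot \frac{1}{26}\right) = \left(-168\right) \left(- \frac{16}{13}\right) = \frac{2688}{13}$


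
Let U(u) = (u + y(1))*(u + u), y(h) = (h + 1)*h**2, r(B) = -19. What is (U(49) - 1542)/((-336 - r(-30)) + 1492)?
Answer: 3456/1175 ≈ 2.9413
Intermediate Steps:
y(h) = h**2*(1 + h) (y(h) = (1 + h)*h**2 = h**2*(1 + h))
U(u) = 2*u*(2 + u) (U(u) = (u + 1**2*(1 + 1))*(u + u) = (u + 1*2)*(2*u) = (u + 2)*(2*u) = (2 + u)*(2*u) = 2*u*(2 + u))
(U(49) - 1542)/((-336 - r(-30)) + 1492) = (2*49*(2 + 49) - 1542)/((-336 - 1*(-19)) + 1492) = (2*49*51 - 1542)/((-336 + 19) + 1492) = (4998 - 1542)/(-317 + 1492) = 3456/1175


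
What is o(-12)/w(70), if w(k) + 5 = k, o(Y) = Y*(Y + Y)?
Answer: 288/65 ≈ 4.4308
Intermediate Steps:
o(Y) = 2*Y² (o(Y) = Y*(2*Y) = 2*Y²)
w(k) = -5 + k
o(-12)/w(70) = (2*(-12)²)/(-5 + 70) = (2*144)/65 = 288*(1/65) = 288/65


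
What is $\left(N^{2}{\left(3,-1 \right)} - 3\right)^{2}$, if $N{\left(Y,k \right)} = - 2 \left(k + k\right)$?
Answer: $169$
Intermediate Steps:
$N{\left(Y,k \right)} = - 4 k$ ($N{\left(Y,k \right)} = - 2 \cdot 2 k = - 4 k$)
$\left(N^{2}{\left(3,-1 \right)} - 3\right)^{2} = \left(\left(\left(-4\right) \left(-1\right)\right)^{2} - 3\right)^{2} = \left(4^{2} - 3\right)^{2} = \left(16 - 3\right)^{2} = 13^{2} = 169$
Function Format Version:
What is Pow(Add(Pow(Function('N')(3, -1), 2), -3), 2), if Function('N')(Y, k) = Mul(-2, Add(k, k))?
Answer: 169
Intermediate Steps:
Function('N')(Y, k) = Mul(-4, k) (Function('N')(Y, k) = Mul(-2, Mul(2, k)) = Mul(-4, k))
Pow(Add(Pow(Function('N')(3, -1), 2), -3), 2) = Pow(Add(Pow(Mul(-4, -1), 2), -3), 2) = Pow(Add(Pow(4, 2), -3), 2) = Pow(Add(16, -3), 2) = Pow(13, 2) = 169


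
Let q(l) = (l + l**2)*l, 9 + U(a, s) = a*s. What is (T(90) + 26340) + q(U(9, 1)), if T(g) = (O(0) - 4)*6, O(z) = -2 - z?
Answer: 26304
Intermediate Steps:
U(a, s) = -9 + a*s
T(g) = -36 (T(g) = ((-2 - 1*0) - 4)*6 = ((-2 + 0) - 4)*6 = (-2 - 4)*6 = -6*6 = -36)
q(l) = l*(l + l**2)
(T(90) + 26340) + q(U(9, 1)) = (-36 + 26340) + (-9 + 9*1)**2*(1 + (-9 + 9*1)) = 26304 + (-9 + 9)**2*(1 + (-9 + 9)) = 26304 + 0**2*(1 + 0) = 26304 + 0*1 = 26304 + 0 = 26304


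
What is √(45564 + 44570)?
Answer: √90134 ≈ 300.22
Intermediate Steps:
√(45564 + 44570) = √90134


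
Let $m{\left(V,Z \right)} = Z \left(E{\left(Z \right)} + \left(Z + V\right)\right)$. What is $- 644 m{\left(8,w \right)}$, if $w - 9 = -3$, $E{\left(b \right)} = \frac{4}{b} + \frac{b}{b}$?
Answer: $-60536$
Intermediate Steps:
$E{\left(b \right)} = 1 + \frac{4}{b}$ ($E{\left(b \right)} = \frac{4}{b} + 1 = 1 + \frac{4}{b}$)
$w = 6$ ($w = 9 - 3 = 6$)
$m{\left(V,Z \right)} = Z \left(V + Z + \frac{4 + Z}{Z}\right)$ ($m{\left(V,Z \right)} = Z \left(\frac{4 + Z}{Z} + \left(Z + V\right)\right) = Z \left(\frac{4 + Z}{Z} + \left(V + Z\right)\right) = Z \left(V + Z + \frac{4 + Z}{Z}\right)$)
$- 644 m{\left(8,w \right)} = - 644 \left(4 + 6 + 6 \left(8 + 6\right)\right) = - 644 \left(4 + 6 + 6 \cdot 14\right) = - 644 \left(4 + 6 + 84\right) = \left(-644\right) 94 = -60536$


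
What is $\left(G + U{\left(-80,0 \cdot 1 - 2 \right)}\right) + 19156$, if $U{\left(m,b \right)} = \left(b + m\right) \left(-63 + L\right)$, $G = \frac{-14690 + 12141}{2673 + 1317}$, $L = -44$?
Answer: $\frac{111438151}{3990} \approx 27929.0$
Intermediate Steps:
$G = - \frac{2549}{3990} \approx -0.63885$
$U{\left(m,b \right)} = - 107 b - 107 m$ ($U{\left(m,b \right)} = \left(b + m\right) \left(-63 - 44\right) = \left(b + m\right) \left(-107\right) = - 107 b - 107 m$)
$\left(G + U{\left(-80,0 \cdot 1 - 2 \right)}\right) + 19156 = \left(- \frac{2549}{3990} - \left(-8560 + 107 \left(0 \cdot 1 - 2\right)\right)\right) + 19156 = \left(- \frac{2549}{3990} + \left(- 107 \left(0 - 2\right) + 8560\right)\right) + 19156 = \left(- \frac{2549}{3990} + \left(\left(-107\right) \left(-2\right) + 8560\right)\right) + 19156 = \left(- \frac{2549}{3990} + \left(214 + 8560\right)\right) + 19156 = \left(- \frac{2549}{3990} + 8774\right) + 19156 = \frac{35005711}{3990} + 19156 = \frac{111438151}{3990}$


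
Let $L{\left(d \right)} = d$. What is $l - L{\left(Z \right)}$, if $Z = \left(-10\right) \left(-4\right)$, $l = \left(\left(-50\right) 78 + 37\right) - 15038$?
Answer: $-18941$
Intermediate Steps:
$l = -18901$ ($l = \left(-3900 + 37\right) - 15038 = -3863 - 15038 = -18901$)
$Z = 40$
$l - L{\left(Z \right)} = -18901 - 40 = -18941$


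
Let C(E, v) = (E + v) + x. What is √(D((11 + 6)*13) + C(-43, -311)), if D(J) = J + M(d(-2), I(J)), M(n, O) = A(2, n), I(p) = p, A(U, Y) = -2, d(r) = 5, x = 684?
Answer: 3*√61 ≈ 23.431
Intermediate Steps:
M(n, O) = -2
D(J) = -2 + J (D(J) = J - 2 = -2 + J)
C(E, v) = 684 + E + v (C(E, v) = (E + v) + 684 = 684 + E + v)
√(D((11 + 6)*13) + C(-43, -311)) = √((-2 + (11 + 6)*13) + (684 - 43 - 311)) = √((-2 + 17*13) + 330) = √((-2 + 221) + 330) = √(219 + 330) = √549 = 3*√61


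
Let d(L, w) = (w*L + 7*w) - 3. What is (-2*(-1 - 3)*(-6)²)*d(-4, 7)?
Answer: 5184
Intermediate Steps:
d(L, w) = -3 + 7*w + L*w (d(L, w) = (L*w + 7*w) - 3 = (7*w + L*w) - 3 = -3 + 7*w + L*w)
(-2*(-1 - 3)*(-6)²)*d(-4, 7) = (-2*(-1 - 3)*(-6)²)*(-3 + 7*7 - 4*7) = (-2*(-4)*36)*(-3 + 49 - 28) = (8*36)*18 = 288*18 = 5184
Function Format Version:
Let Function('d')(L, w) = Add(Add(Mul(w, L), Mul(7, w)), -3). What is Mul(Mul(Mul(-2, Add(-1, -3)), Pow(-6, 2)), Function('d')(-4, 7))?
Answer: 5184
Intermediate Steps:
Function('d')(L, w) = Add(-3, Mul(7, w), Mul(L, w)) (Function('d')(L, w) = Add(Add(Mul(L, w), Mul(7, w)), -3) = Add(Add(Mul(7, w), Mul(L, w)), -3) = Add(-3, Mul(7, w), Mul(L, w)))
Mul(Mul(Mul(-2, Add(-1, -3)), Pow(-6, 2)), Function('d')(-4, 7)) = Mul(Mul(Mul(-2, Add(-1, -3)), Pow(-6, 2)), Add(-3, Mul(7, 7), Mul(-4, 7))) = Mul(Mul(Mul(-2, -4), 36), Add(-3, 49, -28)) = Mul(Mul(8, 36), 18) = Mul(288, 18) = 5184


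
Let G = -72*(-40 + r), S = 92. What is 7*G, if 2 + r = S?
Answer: -25200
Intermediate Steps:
r = 90 (r = -2 + 92 = 90)
G = -3600 (G = -72*(-40 + 90) = -72*50 = -3600)
7*G = 7*(-3600) = -25200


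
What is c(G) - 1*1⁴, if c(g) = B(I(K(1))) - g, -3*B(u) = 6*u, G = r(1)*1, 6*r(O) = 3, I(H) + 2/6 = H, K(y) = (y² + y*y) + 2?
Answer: -53/6 ≈ -8.8333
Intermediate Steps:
K(y) = 2 + 2*y² (K(y) = (y² + y²) + 2 = 2*y² + 2 = 2 + 2*y²)
I(H) = -⅓ + H
r(O) = ½ (r(O) = (⅙)*3 = ½)
G = ½ (G = (½)*1 = ½ ≈ 0.50000)
B(u) = -2*u
c(g) = -22/3 - g (c(g) = -2*(-⅓ + (2 + 2*1²)) - g = -2*(-⅓ + (2 + 2*1)) - g = -2*(-⅓ + (2 + 2)) - g = -2*(-⅓ + 4) - g = -2*11/3 - g = -22/3 - g)
c(G) - 1*1⁴ = (-22/3 - 1*½) - 1*1⁴ = (-22/3 - ½) - 1*1 = -47/6 - 1 = -53/6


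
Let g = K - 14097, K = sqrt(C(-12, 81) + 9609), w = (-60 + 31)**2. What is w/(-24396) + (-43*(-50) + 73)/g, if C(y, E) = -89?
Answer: -49033310975/255151201476 - 468*sqrt(595)/10458731 ≈ -0.19326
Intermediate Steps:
w = 841 (w = (-29)**2 = 841)
K = 4*sqrt(595) (K = sqrt(-89 + 9609) = sqrt(9520) = 4*sqrt(595) ≈ 97.570)
g = -14097 + 4*sqrt(595) (g = 4*sqrt(595) - 14097 = -14097 + 4*sqrt(595) ≈ -13999.)
w/(-24396) + (-43*(-50) + 73)/g = 841/(-24396) + (-43*(-50) + 73)/(-14097 + 4*sqrt(595)) = 841*(-1/24396) + (2150 + 73)/(-14097 + 4*sqrt(595)) = -841/24396 + 2223/(-14097 + 4*sqrt(595))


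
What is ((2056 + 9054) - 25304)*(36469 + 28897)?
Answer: -927805004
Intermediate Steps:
((2056 + 9054) - 25304)*(36469 + 28897) = (11110 - 25304)*65366 = -14194*65366 = -927805004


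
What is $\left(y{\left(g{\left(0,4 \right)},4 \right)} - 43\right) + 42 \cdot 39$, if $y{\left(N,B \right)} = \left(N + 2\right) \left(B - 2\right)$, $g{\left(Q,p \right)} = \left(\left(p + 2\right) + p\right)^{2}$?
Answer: $1799$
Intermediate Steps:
$g{\left(Q,p \right)} = \left(2 + 2 p\right)^{2}$ ($g{\left(Q,p \right)} = \left(\left(2 + p\right) + p\right)^{2} = \left(2 + 2 p\right)^{2}$)
$y{\left(N,B \right)} = \left(-2 + B\right) \left(2 + N\right)$ ($y{\left(N,B \right)} = \left(2 + N\right) \left(-2 + B\right) = \left(-2 + B\right) \left(2 + N\right)$)
$\left(y{\left(g{\left(0,4 \right)},4 \right)} - 43\right) + 42 \cdot 39 = \left(\left(-4 - 2 \cdot 4 \left(1 + 4\right)^{2} + 2 \cdot 4 + 4 \cdot 4 \left(1 + 4\right)^{2}\right) - 43\right) + 42 \cdot 39 = \left(\left(-4 - 2 \cdot 4 \cdot 5^{2} + 8 + 4 \cdot 4 \cdot 5^{2}\right) - 43\right) + 1638 = \left(\left(-4 - 2 \cdot 4 \cdot 25 + 8 + 4 \cdot 4 \cdot 25\right) - 43\right) + 1638 = \left(\left(-4 - 200 + 8 + 4 \cdot 100\right) - 43\right) + 1638 = \left(\left(-4 - 200 + 8 + 400\right) - 43\right) + 1638 = \left(204 - 43\right) + 1638 = 161 + 1638 = 1799$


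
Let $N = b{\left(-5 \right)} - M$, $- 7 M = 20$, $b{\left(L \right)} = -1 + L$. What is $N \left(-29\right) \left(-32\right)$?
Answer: $- \frac{20416}{7} \approx -2916.6$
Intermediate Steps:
$M = - \frac{20}{7}$ ($M = \left(- \frac{1}{7}\right) 20 = - \frac{20}{7} \approx -2.8571$)
$N = - \frac{22}{7}$ ($N = \left(-1 - 5\right) - - \frac{20}{7} = -6 + \frac{20}{7} = - \frac{22}{7} \approx -3.1429$)
$N \left(-29\right) \left(-32\right) = \left(- \frac{22}{7}\right) \left(-29\right) \left(-32\right) = \frac{638}{7} \left(-32\right) = - \frac{20416}{7}$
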